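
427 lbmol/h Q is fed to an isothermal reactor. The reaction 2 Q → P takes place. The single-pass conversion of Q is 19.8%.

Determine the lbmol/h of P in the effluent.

42.3 lbmol/h

Q reacted = 0.198 × 427 = 84.55 lbmol/h; ν_Q = −2, so ξ = 84.55/2 = 42.27 lbmol/h.
Outlet amounts (n = n₀ + ν ξ):
  Q: 427 − 2(42.27) = 342.5
  P: 0 + 1(42.27) = 42.27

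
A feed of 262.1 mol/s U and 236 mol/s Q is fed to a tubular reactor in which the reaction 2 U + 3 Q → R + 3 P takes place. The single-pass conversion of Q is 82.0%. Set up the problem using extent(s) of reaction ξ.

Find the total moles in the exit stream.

434 mol/s

Q reacted = 0.82 × 236 = 193.5 mol/s; ν_Q = −3, so ξ = 193.5/3 = 64.51 mol/s.
Outlet amounts (n = n₀ + ν ξ):
  U: 262.1 − 2(64.51) = 133.1
  Q: 236 − 3(64.51) = 42.48
  R: 0 + 1(64.51) = 64.51
  P: 0 + 3(64.51) = 193.5
Total out = 133.1 + 42.48 + 64.51 + 193.5 = 433.6 mol/s.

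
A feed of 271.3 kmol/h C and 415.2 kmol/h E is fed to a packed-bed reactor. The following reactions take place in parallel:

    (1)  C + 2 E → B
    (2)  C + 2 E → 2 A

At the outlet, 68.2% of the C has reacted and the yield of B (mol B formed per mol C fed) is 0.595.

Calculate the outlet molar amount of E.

45.1 kmol/h

Yield of B: 1ξ₁ / 271.3 = 0.595 → ξ₁ = 161.4 kmol/h.
Conversion of C: 1ξ₁ + 1ξ₂ = 0.682 × 271.3 = 185 → ξ₂ = 23.6 kmol/h.
Outlet amounts (n = n₀ + Σ ν·ξ):
  C: 271.3 − 1(161.4) − 1(23.6) = 86.27
  E: 415.2 − 2(161.4) − 2(23.6) = 45.15
  B: 0 + 1(161.4) = 161.4
  A: 0 + 2(23.6) = 47.21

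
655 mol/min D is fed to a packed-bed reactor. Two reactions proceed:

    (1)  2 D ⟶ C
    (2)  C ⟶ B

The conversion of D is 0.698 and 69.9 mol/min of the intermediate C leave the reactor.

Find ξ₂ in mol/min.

Conversion of D: D consumed = 2ξ₁ = 0.698 × 655 → ξ₁ = 228.6 mol/min.
C balance: n_C = 0 + 1ξ₁ − 1ξ₂ = 69.9 → ξ₂ = (1·228.6 − 69.9)/1 = 158.7 mol/min.
Outlet amounts (n = n₀ + Σ ν·ξ):
  D: 655 − 2(228.6) = 197.8
  C: 0 + 1(228.6) − 1(158.7) = 69.9
  B: 0 + 1(158.7) = 158.7

ξ₂ = 159 mol/min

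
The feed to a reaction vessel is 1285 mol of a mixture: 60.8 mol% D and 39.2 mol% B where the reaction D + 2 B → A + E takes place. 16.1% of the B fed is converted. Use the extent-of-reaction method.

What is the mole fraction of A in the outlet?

B reacted = 0.161 × 503.7 = 81.1 mol; ν_B = −2, so ξ = 81.1/2 = 40.55 mol.
Outlet amounts (n = n₀ + ν ξ):
  D: 781.3 − 1(40.55) = 740.7
  B: 503.7 − 2(40.55) = 422.6
  A: 0 + 1(40.55) = 40.55
  E: 0 + 1(40.55) = 40.55
Total out = 1244 mol; y_A = 40.55 / 1244 = 0.03258.

0.0326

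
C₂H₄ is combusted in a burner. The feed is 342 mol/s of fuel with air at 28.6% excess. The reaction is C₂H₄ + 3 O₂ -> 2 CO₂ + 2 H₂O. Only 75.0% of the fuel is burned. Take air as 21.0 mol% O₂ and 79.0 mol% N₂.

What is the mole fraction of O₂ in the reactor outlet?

0.083

Stoichiometric O₂ = 3 × 342 = 1026 mol/s; O₂ fed = 1026 × 1.286 = 1319 mol/s.
N₂ fed = 1319 × 79/21 = 4964 mol/s.
Fuel reacted = 0.75 × 342 → ξ = 256.5 mol/s.
Outlet (n = n₀ + ν ξ):
  C₂H₄: 342 − 1(256.5) = 85.5
  O₂: 1319 − 3(256.5) = 549.9
  N₂: 4964 (inert)
  CO₂: 0 + 2(256.5) = 513
  H₂O: 0 + 2(256.5) = 513
Total out = 6625 mol/s; y_O₂ = 549.9 / 6625 = 0.08301.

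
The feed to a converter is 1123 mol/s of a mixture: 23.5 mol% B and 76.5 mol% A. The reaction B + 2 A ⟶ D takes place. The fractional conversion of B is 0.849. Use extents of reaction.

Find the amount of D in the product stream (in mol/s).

224 mol/s

B reacted = 0.849 × 263.9 = 224.1 mol/s; ν_B = −1, so ξ = 224.1/1 = 224.1 mol/s.
Outlet amounts (n = n₀ + ν ξ):
  B: 263.9 − 1(224.1) = 39.85
  A: 859.1 − 2(224.1) = 411
  D: 0 + 1(224.1) = 224.1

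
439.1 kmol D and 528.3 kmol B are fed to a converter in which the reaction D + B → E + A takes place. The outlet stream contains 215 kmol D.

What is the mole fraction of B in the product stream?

0.314

For D: n = n₀ − 1ξ → 215 = 439.1 − 1ξ, giving ξ = 224.1 kmol.
Outlet amounts (n = n₀ + ν ξ):
  D: 439.1 − 1(224.1) = 215
  B: 528.3 − 1(224.1) = 304.2
  E: 0 + 1(224.1) = 224.1
  A: 0 + 1(224.1) = 224.1
Total out = 967.4 kmol; y_B = 304.2 / 967.4 = 0.3145.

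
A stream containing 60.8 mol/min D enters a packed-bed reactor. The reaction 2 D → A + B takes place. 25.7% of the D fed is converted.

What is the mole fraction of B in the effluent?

D reacted = 0.257 × 60.8 = 15.63 mol/min; ν_D = −2, so ξ = 15.63/2 = 7.813 mol/min.
Outlet amounts (n = n₀ + ν ξ):
  D: 60.8 − 2(7.813) = 45.17
  A: 0 + 1(7.813) = 7.813
  B: 0 + 1(7.813) = 7.813
Total out = 60.8 mol/min; y_B = 7.813 / 60.8 = 0.1285.

0.129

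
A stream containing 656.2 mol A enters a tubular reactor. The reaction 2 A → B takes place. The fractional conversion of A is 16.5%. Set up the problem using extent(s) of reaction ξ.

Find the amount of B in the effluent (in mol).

A reacted = 0.165 × 656.2 = 108.3 mol; ν_A = −2, so ξ = 108.3/2 = 54.14 mol.
Outlet amounts (n = n₀ + ν ξ):
  A: 656.2 − 2(54.14) = 547.9
  B: 0 + 1(54.14) = 54.14

54.1 mol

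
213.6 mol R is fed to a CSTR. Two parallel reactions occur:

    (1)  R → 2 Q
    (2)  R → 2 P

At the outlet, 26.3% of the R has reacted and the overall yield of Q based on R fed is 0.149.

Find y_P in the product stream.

Yield of Q: 2ξ₁ / 213.6 = 0.149 → ξ₁ = 15.91 mol.
Conversion of R: 1ξ₁ + 1ξ₂ = 0.263 × 213.6 = 56.18 → ξ₂ = 40.26 mol.
Outlet amounts (n = n₀ + Σ ν·ξ):
  R: 213.6 − 1(15.91) − 1(40.26) = 157.4
  Q: 0 + 2(15.91) = 31.83
  P: 0 + 2(40.26) = 80.53
Total out = 269.8 mol; y_P = 80.53 / 269.8 = 0.2985.

0.298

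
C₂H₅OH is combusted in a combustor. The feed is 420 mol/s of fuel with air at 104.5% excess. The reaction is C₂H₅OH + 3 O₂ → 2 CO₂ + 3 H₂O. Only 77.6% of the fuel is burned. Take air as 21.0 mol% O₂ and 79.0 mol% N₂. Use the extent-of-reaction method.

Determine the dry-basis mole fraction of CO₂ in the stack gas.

0.0541

Stoichiometric O₂ = 3 × 420 = 1260 mol/s; O₂ fed = 1260 × 2.045 = 2577 mol/s.
N₂ fed = 2577 × 79/21 = 9693 mol/s.
Fuel reacted = 0.776 × 420 → ξ = 325.9 mol/s.
Outlet (n = n₀ + ν ξ):
  C₂H₅OH: 420 − 1(325.9) = 94.08
  O₂: 2577 − 3(325.9) = 1599
  N₂: 9693 (inert)
  CO₂: 0 + 2(325.9) = 651.8
  H₂O: 0 + 3(325.9) = 977.8
Dry total = 12040 mol/s; y_CO₂ (dry) = 651.8 / 12040 = 0.05415.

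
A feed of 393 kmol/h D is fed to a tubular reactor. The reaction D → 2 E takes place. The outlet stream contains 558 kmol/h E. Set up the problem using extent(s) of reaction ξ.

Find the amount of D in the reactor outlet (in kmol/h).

114 kmol/h

For E: n = n₀ + 2ξ → 558 = 0 + 2ξ, giving ξ = 279 kmol/h.
Outlet amounts (n = n₀ + ν ξ):
  D: 393 − 1(279) = 114
  E: 0 + 2(279) = 558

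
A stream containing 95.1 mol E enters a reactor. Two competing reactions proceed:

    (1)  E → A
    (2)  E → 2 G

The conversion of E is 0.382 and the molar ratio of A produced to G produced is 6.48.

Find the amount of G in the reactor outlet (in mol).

5.2 mol

Conversion of E: E consumed = 0.382 × 95.1 = 36.33 mol = 1ξ₁ + 1ξ₂.
Selectivity: 1ξ₁ / (2ξ₂) = 6.48 → ξ₁ = 12.96 ξ₂.
Substitute: (1·12.96 + 1) ξ₂ = 36.33 → ξ₂ = 2.602 mol, ξ₁ = 33.73 mol.
Outlet amounts (n = n₀ + Σ ν·ξ):
  E: 95.1 − 1(33.73) − 1(2.602) = 58.77
  A: 0 + 1(33.73) = 33.73
  G: 0 + 2(2.602) = 5.205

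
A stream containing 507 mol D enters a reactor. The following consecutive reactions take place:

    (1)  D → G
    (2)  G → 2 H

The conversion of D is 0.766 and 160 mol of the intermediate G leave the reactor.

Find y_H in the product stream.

0.621

Conversion of D: D consumed = 1ξ₁ = 0.766 × 507 → ξ₁ = 388.4 mol.
G balance: n_G = 0 + 1ξ₁ − 1ξ₂ = 160 → ξ₂ = (1·388.4 − 160)/1 = 228.4 mol.
Outlet amounts (n = n₀ + Σ ν·ξ):
  D: 507 − 1(388.4) = 118.6
  G: 0 + 1(388.4) − 1(228.4) = 160
  H: 0 + 2(228.4) = 456.7
Total out = 735.4 mol; y_H = 456.7 / 735.4 = 0.6211.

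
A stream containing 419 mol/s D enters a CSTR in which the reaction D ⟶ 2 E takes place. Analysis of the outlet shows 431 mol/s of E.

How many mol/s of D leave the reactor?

204 mol/s

For E: n = n₀ + 2ξ → 431 = 0 + 2ξ, giving ξ = 215.5 mol/s.
Outlet amounts (n = n₀ + ν ξ):
  D: 419 − 1(215.5) = 203.5
  E: 0 + 2(215.5) = 431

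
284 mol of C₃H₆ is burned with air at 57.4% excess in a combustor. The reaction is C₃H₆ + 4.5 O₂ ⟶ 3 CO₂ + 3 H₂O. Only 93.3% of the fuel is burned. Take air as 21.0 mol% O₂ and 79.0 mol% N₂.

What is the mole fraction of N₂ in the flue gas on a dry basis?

0.822

Stoichiometric O₂ = 4.5 × 284 = 1278 mol; O₂ fed = 1278 × 1.574 = 2012 mol.
N₂ fed = 2012 × 79/21 = 7567 mol.
Fuel reacted = 0.933 × 284 → ξ = 265 mol.
Outlet (n = n₀ + ν ξ):
  C₃H₆: 284 − 1(265) = 19.03
  O₂: 2012 − 4.5(265) = 819.2
  N₂: 7567 (inert)
  CO₂: 0 + 3(265) = 794.9
  H₂O: 0 + 3(265) = 794.9
Dry total = 9200 mol; y_N₂ (dry) = 7567 / 9200 = 0.8225.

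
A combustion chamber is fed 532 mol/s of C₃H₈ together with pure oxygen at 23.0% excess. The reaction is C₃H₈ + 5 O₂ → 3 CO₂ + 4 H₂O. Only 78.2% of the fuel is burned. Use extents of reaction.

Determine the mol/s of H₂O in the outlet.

Stoichiometric O₂ = 5 × 532 = 2660 mol/s; O₂ fed = 2660 × 1.230 = 3272 mol/s.
Fuel reacted = 0.782 × 532 → ξ = 416 mol/s.
Outlet (n = n₀ + ν ξ):
  C₃H₈: 532 − 1(416) = 116
  O₂: 3272 − 5(416) = 1192
  CO₂: 0 + 3(416) = 1248
  H₂O: 0 + 4(416) = 1664

1660 mol/s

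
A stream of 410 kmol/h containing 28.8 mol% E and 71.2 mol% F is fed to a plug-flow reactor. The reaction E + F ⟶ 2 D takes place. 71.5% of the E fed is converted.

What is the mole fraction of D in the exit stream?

E reacted = 0.715 × 118.1 = 84.43 kmol/h; ν_E = −1, so ξ = 84.43/1 = 84.43 kmol/h.
Outlet amounts (n = n₀ + ν ξ):
  E: 118.1 − 1(84.43) = 33.65
  F: 291.9 − 1(84.43) = 207.5
  D: 0 + 2(84.43) = 168.9
Total out = 410 kmol/h; y_D = 168.9 / 410 = 0.4118.

0.412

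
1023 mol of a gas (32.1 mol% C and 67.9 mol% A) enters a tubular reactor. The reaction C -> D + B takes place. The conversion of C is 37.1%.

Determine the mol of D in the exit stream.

122 mol

C reacted = 0.371 × 328.4 = 121.8 mol; ν_C = −1, so ξ = 121.8/1 = 121.8 mol.
Outlet amounts (n = n₀ + ν ξ):
  C: 328.4 − 1(121.8) = 206.6
  D: 0 + 1(121.8) = 121.8
  B: 0 + 1(121.8) = 121.8
  A: 694.6 (inert)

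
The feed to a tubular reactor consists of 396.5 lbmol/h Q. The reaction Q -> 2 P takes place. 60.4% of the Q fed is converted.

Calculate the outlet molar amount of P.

479 lbmol/h

Q reacted = 0.604 × 396.5 = 239.5 lbmol/h; ν_Q = −1, so ξ = 239.5/1 = 239.5 lbmol/h.
Outlet amounts (n = n₀ + ν ξ):
  Q: 396.5 − 1(239.5) = 157
  P: 0 + 2(239.5) = 479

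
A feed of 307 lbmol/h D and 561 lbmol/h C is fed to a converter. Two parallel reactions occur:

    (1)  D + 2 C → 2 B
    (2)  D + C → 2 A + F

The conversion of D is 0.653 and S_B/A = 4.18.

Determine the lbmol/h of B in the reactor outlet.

324 lbmol/h

Conversion of D: D consumed = 0.653 × 307 = 200.5 lbmol/h = 1ξ₁ + 1ξ₂.
Selectivity: 2ξ₁ / (2ξ₂) = 4.18 → ξ₁ = 4.18 ξ₂.
Substitute: (1·4.18 + 1) ξ₂ = 200.5 → ξ₂ = 38.7 lbmol/h, ξ₁ = 161.8 lbmol/h.
Outlet amounts (n = n₀ + Σ ν·ξ):
  D: 307 − 1(161.8) − 1(38.7) = 106.5
  C: 561 − 2(161.8) − 1(38.7) = 198.8
  B: 0 + 2(161.8) = 323.5
  A: 0 + 2(38.7) = 77.4
  F: 0 + 1(38.7) = 38.7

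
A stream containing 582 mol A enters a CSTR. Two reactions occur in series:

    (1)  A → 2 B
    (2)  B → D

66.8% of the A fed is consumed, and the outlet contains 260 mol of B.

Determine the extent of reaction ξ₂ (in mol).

ξ₂ = 518 mol

Conversion of A: A consumed = 1ξ₁ = 0.668 × 582 → ξ₁ = 388.8 mol.
B balance: n_B = 0 + 2ξ₁ − 1ξ₂ = 260 → ξ₂ = (2·388.8 − 260)/1 = 517.6 mol.
Outlet amounts (n = n₀ + Σ ν·ξ):
  A: 582 − 1(388.8) = 193.2
  B: 0 + 2(388.8) − 1(517.6) = 260
  D: 0 + 1(517.6) = 517.6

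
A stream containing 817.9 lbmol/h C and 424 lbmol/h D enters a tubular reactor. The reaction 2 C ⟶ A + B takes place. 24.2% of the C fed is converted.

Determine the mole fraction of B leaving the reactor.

C reacted = 0.242 × 817.9 = 197.9 lbmol/h; ν_C = −2, so ξ = 197.9/2 = 98.97 lbmol/h.
Outlet amounts (n = n₀ + ν ξ):
  C: 817.9 − 2(98.97) = 620
  A: 0 + 1(98.97) = 98.97
  B: 0 + 1(98.97) = 98.97
  D: 424 (inert)
Total out = 1242 lbmol/h; y_B = 98.97 / 1242 = 0.07969.

0.0797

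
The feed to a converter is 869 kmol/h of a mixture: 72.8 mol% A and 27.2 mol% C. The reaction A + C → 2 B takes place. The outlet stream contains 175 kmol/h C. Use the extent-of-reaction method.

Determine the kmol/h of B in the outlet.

123 kmol/h

For C: n = n₀ − 1ξ → 175 = 236.4 − 1ξ, giving ξ = 61.37 kmol/h.
Outlet amounts (n = n₀ + ν ξ):
  A: 632.6 − 1(61.37) = 571.3
  C: 236.4 − 1(61.37) = 175
  B: 0 + 2(61.37) = 122.7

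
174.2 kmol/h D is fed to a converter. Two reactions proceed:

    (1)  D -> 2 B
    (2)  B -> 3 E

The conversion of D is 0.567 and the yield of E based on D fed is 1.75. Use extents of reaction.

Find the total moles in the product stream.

476 kmol/h

Conversion of D: D consumed = 1ξ₁ = 0.567 × 174.2 → ξ₁ = 98.77 kmol/h.
Yield of E: 3ξ₂ / 174.2 = 1.75 → ξ₂ = 101.6 kmol/h.
Outlet amounts (n = n₀ + Σ ν·ξ):
  D: 174.2 − 1(98.77) = 75.43
  B: 0 + 2(98.77) − 1(101.6) = 95.93
  E: 0 + 3(101.6) = 304.8
Total out = 75.43 + 95.93 + 304.8 = 476.2 kmol/h.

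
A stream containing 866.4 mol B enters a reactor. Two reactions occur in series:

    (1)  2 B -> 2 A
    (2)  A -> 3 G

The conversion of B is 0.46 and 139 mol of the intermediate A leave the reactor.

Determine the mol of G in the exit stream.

779 mol

Conversion of B: B consumed = 2ξ₁ = 0.46 × 866.4 → ξ₁ = 199.3 mol.
A balance: n_A = 0 + 2ξ₁ − 1ξ₂ = 139 → ξ₂ = (2·199.3 − 139)/1 = 259.5 mol.
Outlet amounts (n = n₀ + Σ ν·ξ):
  B: 866.4 − 2(199.3) = 467.9
  A: 0 + 2(199.3) − 1(259.5) = 139
  G: 0 + 3(259.5) = 778.6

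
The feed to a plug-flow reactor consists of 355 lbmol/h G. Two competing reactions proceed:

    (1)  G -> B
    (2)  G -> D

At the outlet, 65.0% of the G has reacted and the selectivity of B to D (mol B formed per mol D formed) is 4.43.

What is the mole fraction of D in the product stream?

Conversion of G: G consumed = 0.65 × 355 = 230.8 lbmol/h = 1ξ₁ + 1ξ₂.
Selectivity: 1ξ₁ / (1ξ₂) = 4.43 → ξ₁ = 4.43 ξ₂.
Substitute: (1·4.43 + 1) ξ₂ = 230.8 → ξ₂ = 42.5 lbmol/h, ξ₁ = 188.3 lbmol/h.
Outlet amounts (n = n₀ + Σ ν·ξ):
  G: 355 − 1(188.3) − 1(42.5) = 124.2
  B: 0 + 1(188.3) = 188.3
  D: 0 + 1(42.5) = 42.5
Total out = 355 lbmol/h; y_D = 42.5 / 355 = 0.1197.

0.12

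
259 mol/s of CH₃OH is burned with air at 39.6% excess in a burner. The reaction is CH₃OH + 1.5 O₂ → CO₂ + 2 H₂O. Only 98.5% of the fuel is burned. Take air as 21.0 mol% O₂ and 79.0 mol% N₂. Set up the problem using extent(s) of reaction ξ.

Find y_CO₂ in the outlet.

0.0859

Stoichiometric O₂ = 1.5 × 259 = 388.5 mol/s; O₂ fed = 388.5 × 1.396 = 542.3 mol/s.
N₂ fed = 542.3 × 79/21 = 2040 mol/s.
Fuel reacted = 0.985 × 259 → ξ = 255.1 mol/s.
Outlet (n = n₀ + ν ξ):
  CH₃OH: 259 − 1(255.1) = 3.885
  O₂: 542.3 − 1.5(255.1) = 159.7
  N₂: 2040 (inert)
  CO₂: 0 + 1(255.1) = 255.1
  H₂O: 0 + 2(255.1) = 510.2
Total out = 2969 mol/s; y_CO₂ = 255.1 / 2969 = 0.08592.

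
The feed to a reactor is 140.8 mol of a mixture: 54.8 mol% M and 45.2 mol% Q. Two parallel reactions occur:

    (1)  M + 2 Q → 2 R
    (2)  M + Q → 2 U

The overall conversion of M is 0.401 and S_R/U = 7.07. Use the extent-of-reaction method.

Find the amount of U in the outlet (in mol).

Conversion of M: M consumed = 0.401 × 77.16 = 30.94 mol = 1ξ₁ + 1ξ₂.
Selectivity: 2ξ₁ / (2ξ₂) = 7.07 → ξ₁ = 7.07 ξ₂.
Substitute: (1·7.07 + 1) ξ₂ = 30.94 → ξ₂ = 3.834 mol, ξ₁ = 27.11 mol.
Outlet amounts (n = n₀ + Σ ν·ξ):
  M: 77.16 − 1(27.11) − 1(3.834) = 46.22
  Q: 63.64 − 2(27.11) − 1(3.834) = 5.595
  R: 0 + 2(27.11) = 54.21
  U: 0 + 2(3.834) = 7.668

7.67 mol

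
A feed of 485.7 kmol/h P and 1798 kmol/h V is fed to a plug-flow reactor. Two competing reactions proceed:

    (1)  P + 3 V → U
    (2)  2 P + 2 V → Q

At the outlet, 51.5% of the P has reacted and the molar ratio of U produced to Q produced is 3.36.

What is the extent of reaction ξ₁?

ξ₁ = 157 kmol/h

Conversion of P: P consumed = 0.515 × 485.7 = 250.1 kmol/h = 1ξ₁ + 2ξ₂.
Selectivity: 1ξ₁ / (1ξ₂) = 3.36 → ξ₁ = 3.36 ξ₂.
Substitute: (1·3.36 + 2) ξ₂ = 250.1 → ξ₂ = 46.67 kmol/h, ξ₁ = 156.8 kmol/h.
Outlet amounts (n = n₀ + Σ ν·ξ):
  P: 485.7 − 1(156.8) − 2(46.67) = 235.6
  V: 1798 − 3(156.8) − 2(46.67) = 1234
  U: 0 + 1(156.8) = 156.8
  Q: 0 + 1(46.67) = 46.67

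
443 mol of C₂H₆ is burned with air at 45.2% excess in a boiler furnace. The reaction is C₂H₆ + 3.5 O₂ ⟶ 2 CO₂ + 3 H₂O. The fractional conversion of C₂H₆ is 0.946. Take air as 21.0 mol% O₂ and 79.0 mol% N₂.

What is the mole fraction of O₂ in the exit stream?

Stoichiometric O₂ = 3.5 × 443 = 1550 mol; O₂ fed = 1550 × 1.452 = 2251 mol.
N₂ fed = 2251 × 79/21 = 8469 mol.
Fuel reacted = 0.946 × 443 → ξ = 419.1 mol.
Outlet (n = n₀ + ν ξ):
  C₂H₆: 443 − 1(419.1) = 23.92
  O₂: 2251 − 3.5(419.1) = 784.6
  N₂: 8469 (inert)
  CO₂: 0 + 2(419.1) = 838.2
  H₂O: 0 + 3(419.1) = 1257
Total out = 11370 mol; y_O₂ = 784.6 / 11370 = 0.06898.

0.069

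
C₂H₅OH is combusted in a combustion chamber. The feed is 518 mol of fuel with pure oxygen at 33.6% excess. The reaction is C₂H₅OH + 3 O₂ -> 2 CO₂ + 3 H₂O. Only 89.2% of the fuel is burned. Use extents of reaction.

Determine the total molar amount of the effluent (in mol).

Stoichiometric O₂ = 3 × 518 = 1554 mol; O₂ fed = 1554 × 1.336 = 2076 mol.
Fuel reacted = 0.892 × 518 → ξ = 462.1 mol.
Outlet (n = n₀ + ν ξ):
  C₂H₅OH: 518 − 1(462.1) = 55.94
  O₂: 2076 − 3(462.1) = 690
  CO₂: 0 + 2(462.1) = 924.1
  H₂O: 0 + 3(462.1) = 1386
Total out = 55.94 + 690 + 924.1 + 1386 = 3056 mol.

3060 mol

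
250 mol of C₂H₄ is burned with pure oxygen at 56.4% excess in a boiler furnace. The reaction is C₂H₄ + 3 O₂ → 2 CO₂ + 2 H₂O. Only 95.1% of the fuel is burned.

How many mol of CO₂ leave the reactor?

Stoichiometric O₂ = 3 × 250 = 750 mol; O₂ fed = 750 × 1.564 = 1173 mol.
Fuel reacted = 0.951 × 250 → ξ = 237.8 mol.
Outlet (n = n₀ + ν ξ):
  C₂H₄: 250 − 1(237.8) = 12.25
  O₂: 1173 − 3(237.8) = 459.8
  CO₂: 0 + 2(237.8) = 475.5
  H₂O: 0 + 2(237.8) = 475.5

476 mol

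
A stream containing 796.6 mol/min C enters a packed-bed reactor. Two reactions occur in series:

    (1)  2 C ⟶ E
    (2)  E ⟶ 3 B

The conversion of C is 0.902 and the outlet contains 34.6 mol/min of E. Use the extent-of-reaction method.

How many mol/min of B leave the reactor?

Conversion of C: C consumed = 2ξ₁ = 0.902 × 796.6 → ξ₁ = 359.3 mol/min.
E balance: n_E = 0 + 1ξ₁ − 1ξ₂ = 34.6 → ξ₂ = (1·359.3 − 34.6)/1 = 324.7 mol/min.
Outlet amounts (n = n₀ + Σ ν·ξ):
  C: 796.6 − 2(359.3) = 78.07
  E: 0 + 1(359.3) − 1(324.7) = 34.6
  B: 0 + 3(324.7) = 974

974 mol/min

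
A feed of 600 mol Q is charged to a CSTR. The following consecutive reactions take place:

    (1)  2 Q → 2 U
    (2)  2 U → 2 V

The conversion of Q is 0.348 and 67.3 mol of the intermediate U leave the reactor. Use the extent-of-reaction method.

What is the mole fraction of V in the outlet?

Conversion of Q: Q consumed = 2ξ₁ = 0.348 × 600 → ξ₁ = 104.4 mol.
U balance: n_U = 0 + 2ξ₁ − 2ξ₂ = 67.3 → ξ₂ = (2·104.4 − 67.3)/2 = 70.75 mol.
Outlet amounts (n = n₀ + Σ ν·ξ):
  Q: 600 − 2(104.4) = 391.2
  U: 0 + 2(104.4) − 2(70.75) = 67.3
  V: 0 + 2(70.75) = 141.5
Total out = 600 mol; y_V = 141.5 / 600 = 0.2358.

0.236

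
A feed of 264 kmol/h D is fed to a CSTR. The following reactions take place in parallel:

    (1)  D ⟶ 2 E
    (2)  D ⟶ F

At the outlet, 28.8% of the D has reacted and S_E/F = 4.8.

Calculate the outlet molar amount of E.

Conversion of D: D consumed = 0.288 × 264 = 76.03 kmol/h = 1ξ₁ + 1ξ₂.
Selectivity: 2ξ₁ / (1ξ₂) = 4.8 → ξ₁ = 2.4 ξ₂.
Substitute: (1·2.4 + 1) ξ₂ = 76.03 → ξ₂ = 22.36 kmol/h, ξ₁ = 53.67 kmol/h.
Outlet amounts (n = n₀ + Σ ν·ξ):
  D: 264 − 1(53.67) − 1(22.36) = 188
  E: 0 + 2(53.67) = 107.3
  F: 0 + 1(22.36) = 22.36

107 kmol/h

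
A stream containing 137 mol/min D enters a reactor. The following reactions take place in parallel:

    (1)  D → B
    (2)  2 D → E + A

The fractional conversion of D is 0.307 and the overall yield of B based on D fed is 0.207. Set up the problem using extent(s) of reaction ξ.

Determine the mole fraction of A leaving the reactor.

Yield of B: 1ξ₁ / 137 = 0.207 → ξ₁ = 28.36 mol/min.
Conversion of D: 1ξ₁ + 2ξ₂ = 0.307 × 137 = 42.06 → ξ₂ = 6.85 mol/min.
Outlet amounts (n = n₀ + Σ ν·ξ):
  D: 137 − 1(28.36) − 2(6.85) = 94.94
  B: 0 + 1(28.36) = 28.36
  E: 0 + 1(6.85) = 6.85
  A: 0 + 1(6.85) = 6.85
Total out = 137 mol/min; y_A = 6.85 / 137 = 0.05.

0.05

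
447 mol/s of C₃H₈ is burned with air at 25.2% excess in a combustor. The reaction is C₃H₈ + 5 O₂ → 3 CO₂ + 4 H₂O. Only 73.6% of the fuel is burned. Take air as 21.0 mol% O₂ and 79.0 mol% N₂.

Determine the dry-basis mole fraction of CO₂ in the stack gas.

Stoichiometric O₂ = 5 × 447 = 2235 mol/s; O₂ fed = 2235 × 1.252 = 2798 mol/s.
N₂ fed = 2798 × 79/21 = 10530 mol/s.
Fuel reacted = 0.736 × 447 → ξ = 329 mol/s.
Outlet (n = n₀ + ν ξ):
  C₃H₈: 447 − 1(329) = 118
  O₂: 2798 − 5(329) = 1153
  N₂: 10530 (inert)
  CO₂: 0 + 3(329) = 987
  H₂O: 0 + 4(329) = 1316
Dry total = 12780 mol/s; y_CO₂ (dry) = 987 / 12780 = 0.0772.

0.0772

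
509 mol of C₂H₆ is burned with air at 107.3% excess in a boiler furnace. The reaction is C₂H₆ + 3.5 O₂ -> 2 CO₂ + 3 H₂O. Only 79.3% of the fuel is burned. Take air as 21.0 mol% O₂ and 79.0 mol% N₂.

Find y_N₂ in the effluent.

0.759

Stoichiometric O₂ = 3.5 × 509 = 1782 mol; O₂ fed = 1782 × 2.073 = 3693 mol.
N₂ fed = 3693 × 79/21 = 13890 mol.
Fuel reacted = 0.793 × 509 → ξ = 403.6 mol.
Outlet (n = n₀ + ν ξ):
  C₂H₆: 509 − 1(403.6) = 105.4
  O₂: 3693 − 3.5(403.6) = 2280
  N₂: 13890 (inert)
  CO₂: 0 + 2(403.6) = 807.3
  H₂O: 0 + 3(403.6) = 1211
Total out = 18300 mol; y_N₂ = 13890 / 18300 = 0.7593.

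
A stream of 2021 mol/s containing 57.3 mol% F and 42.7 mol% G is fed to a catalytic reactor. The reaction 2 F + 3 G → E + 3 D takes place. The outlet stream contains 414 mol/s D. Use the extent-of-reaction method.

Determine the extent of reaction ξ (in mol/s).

ξ = 138 mol/s

For D: n = n₀ + 3ξ → 414 = 0 + 3ξ, giving ξ = 138 mol/s.
Outlet amounts (n = n₀ + ν ξ):
  F: 1158 − 2(138) = 882
  G: 863 − 3(138) = 449
  E: 0 + 1(138) = 138
  D: 0 + 3(138) = 414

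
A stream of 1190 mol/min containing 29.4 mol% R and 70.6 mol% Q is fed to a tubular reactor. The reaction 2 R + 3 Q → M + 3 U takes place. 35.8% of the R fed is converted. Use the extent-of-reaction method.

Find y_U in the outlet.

R reacted = 0.358 × 349.9 = 125.2 mol/min; ν_R = −2, so ξ = 125.2/2 = 62.62 mol/min.
Outlet amounts (n = n₀ + ν ξ):
  R: 349.9 − 2(62.62) = 224.6
  Q: 840.1 − 3(62.62) = 652.3
  M: 0 + 1(62.62) = 62.62
  U: 0 + 3(62.62) = 187.9
Total out = 1127 mol/min; y_U = 187.9 / 1127 = 0.1666.

0.167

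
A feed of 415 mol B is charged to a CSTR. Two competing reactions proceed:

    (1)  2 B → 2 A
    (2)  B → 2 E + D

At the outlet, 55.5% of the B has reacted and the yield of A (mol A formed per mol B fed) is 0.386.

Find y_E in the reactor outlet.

Yield of A: 2ξ₁ / 415 = 0.386 → ξ₁ = 80.09 mol.
Conversion of B: 2ξ₁ + 1ξ₂ = 0.555 × 415 = 230.3 → ξ₂ = 70.14 mol.
Outlet amounts (n = n₀ + Σ ν·ξ):
  B: 415 − 2(80.09) − 1(70.14) = 184.7
  A: 0 + 2(80.09) = 160.2
  E: 0 + 2(70.14) = 140.3
  D: 0 + 1(70.14) = 70.14
Total out = 555.3 mol; y_E = 140.3 / 555.3 = 0.2526.

0.253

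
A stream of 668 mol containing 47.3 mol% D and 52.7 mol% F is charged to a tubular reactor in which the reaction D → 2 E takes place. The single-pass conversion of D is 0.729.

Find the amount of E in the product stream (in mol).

461 mol

D reacted = 0.729 × 316 = 230.3 mol; ν_D = −1, so ξ = 230.3/1 = 230.3 mol.
Outlet amounts (n = n₀ + ν ξ):
  D: 316 − 1(230.3) = 85.63
  E: 0 + 2(230.3) = 460.7
  F: 352 (inert)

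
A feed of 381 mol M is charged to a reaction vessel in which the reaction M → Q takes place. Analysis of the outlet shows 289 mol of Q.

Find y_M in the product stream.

For Q: n = n₀ + 1ξ → 289 = 0 + 1ξ, giving ξ = 289 mol.
Outlet amounts (n = n₀ + ν ξ):
  M: 381 − 1(289) = 92
  Q: 0 + 1(289) = 289
Total out = 381 mol; y_M = 92 / 381 = 0.2415.

0.241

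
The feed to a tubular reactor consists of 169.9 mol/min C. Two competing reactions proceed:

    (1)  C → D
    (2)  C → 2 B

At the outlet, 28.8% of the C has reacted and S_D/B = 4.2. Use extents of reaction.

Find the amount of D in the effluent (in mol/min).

43.7 mol/min

Conversion of C: C consumed = 0.288 × 169.9 = 48.93 mol/min = 1ξ₁ + 1ξ₂.
Selectivity: 1ξ₁ / (2ξ₂) = 4.2 → ξ₁ = 8.4 ξ₂.
Substitute: (1·8.4 + 1) ξ₂ = 48.93 → ξ₂ = 5.205 mol/min, ξ₁ = 43.73 mol/min.
Outlet amounts (n = n₀ + Σ ν·ξ):
  C: 169.9 − 1(43.73) − 1(5.205) = 121
  D: 0 + 1(43.73) = 43.73
  B: 0 + 2(5.205) = 10.41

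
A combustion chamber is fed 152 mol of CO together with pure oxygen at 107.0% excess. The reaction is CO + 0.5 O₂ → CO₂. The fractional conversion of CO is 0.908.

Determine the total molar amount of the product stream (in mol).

240 mol

Stoichiometric O₂ = 0.5 × 152 = 76 mol; O₂ fed = 76 × 2.070 = 157.3 mol.
Fuel reacted = 0.908 × 152 → ξ = 138 mol.
Outlet (n = n₀ + ν ξ):
  CO: 152 − 1(138) = 13.98
  O₂: 157.3 − 0.5(138) = 88.31
  CO₂: 0 + 1(138) = 138
Total out = 13.98 + 88.31 + 138 = 240.3 mol.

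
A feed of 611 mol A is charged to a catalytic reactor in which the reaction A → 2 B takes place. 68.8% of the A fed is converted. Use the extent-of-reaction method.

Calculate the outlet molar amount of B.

A reacted = 0.688 × 611 = 420.4 mol; ν_A = −1, so ξ = 420.4/1 = 420.4 mol.
Outlet amounts (n = n₀ + ν ξ):
  A: 611 − 1(420.4) = 190.6
  B: 0 + 2(420.4) = 840.7

841 mol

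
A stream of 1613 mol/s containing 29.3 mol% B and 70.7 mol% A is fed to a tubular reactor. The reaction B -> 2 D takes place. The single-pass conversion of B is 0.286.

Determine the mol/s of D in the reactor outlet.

270 mol/s

B reacted = 0.286 × 472.6 = 135.2 mol/s; ν_B = −1, so ξ = 135.2/1 = 135.2 mol/s.
Outlet amounts (n = n₀ + ν ξ):
  B: 472.6 − 1(135.2) = 337.4
  D: 0 + 2(135.2) = 270.3
  A: 1140 (inert)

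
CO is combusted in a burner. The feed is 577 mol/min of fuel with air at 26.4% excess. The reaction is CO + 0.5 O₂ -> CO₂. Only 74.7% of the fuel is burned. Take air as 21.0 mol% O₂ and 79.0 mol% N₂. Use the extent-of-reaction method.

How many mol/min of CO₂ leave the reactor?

431 mol/min

Stoichiometric O₂ = 0.5 × 577 = 288.5 mol/min; O₂ fed = 288.5 × 1.264 = 364.7 mol/min.
N₂ fed = 364.7 × 79/21 = 1372 mol/min.
Fuel reacted = 0.747 × 577 → ξ = 431 mol/min.
Outlet (n = n₀ + ν ξ):
  CO: 577 − 1(431) = 146
  O₂: 364.7 − 0.5(431) = 149.2
  N₂: 1372 (inert)
  CO₂: 0 + 1(431) = 431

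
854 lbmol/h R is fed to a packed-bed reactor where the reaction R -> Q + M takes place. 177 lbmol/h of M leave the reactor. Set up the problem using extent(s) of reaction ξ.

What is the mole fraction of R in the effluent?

0.657

For M: n = n₀ + 1ξ → 177 = 0 + 1ξ, giving ξ = 177 lbmol/h.
Outlet amounts (n = n₀ + ν ξ):
  R: 854 − 1(177) = 677
  Q: 0 + 1(177) = 177
  M: 0 + 1(177) = 177
Total out = 1031 lbmol/h; y_R = 677 / 1031 = 0.6566.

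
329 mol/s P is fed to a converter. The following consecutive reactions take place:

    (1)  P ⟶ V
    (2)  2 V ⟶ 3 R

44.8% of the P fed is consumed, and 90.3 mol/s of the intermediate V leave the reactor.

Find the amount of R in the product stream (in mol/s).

Conversion of P: P consumed = 1ξ₁ = 0.448 × 329 → ξ₁ = 147.4 mol/s.
V balance: n_V = 0 + 1ξ₁ − 2ξ₂ = 90.3 → ξ₂ = (1·147.4 − 90.3)/2 = 28.55 mol/s.
Outlet amounts (n = n₀ + Σ ν·ξ):
  P: 329 − 1(147.4) = 181.6
  V: 0 + 1(147.4) − 2(28.55) = 90.3
  R: 0 + 3(28.55) = 85.64

85.6 mol/s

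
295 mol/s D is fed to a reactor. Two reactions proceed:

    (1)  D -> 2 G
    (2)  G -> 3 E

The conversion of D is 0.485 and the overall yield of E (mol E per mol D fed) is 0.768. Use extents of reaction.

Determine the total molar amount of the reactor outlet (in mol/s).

589 mol/s

Conversion of D: D consumed = 1ξ₁ = 0.485 × 295 → ξ₁ = 143.1 mol/s.
Yield of E: 3ξ₂ / 295 = 0.768 → ξ₂ = 75.52 mol/s.
Outlet amounts (n = n₀ + Σ ν·ξ):
  D: 295 − 1(143.1) = 151.9
  G: 0 + 2(143.1) − 1(75.52) = 210.6
  E: 0 + 3(75.52) = 226.6
Total out = 151.9 + 210.6 + 226.6 = 589.1 mol/s.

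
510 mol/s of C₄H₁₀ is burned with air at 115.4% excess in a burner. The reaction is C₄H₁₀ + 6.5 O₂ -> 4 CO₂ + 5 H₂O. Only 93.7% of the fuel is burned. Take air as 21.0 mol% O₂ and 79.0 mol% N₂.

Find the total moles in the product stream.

Stoichiometric O₂ = 6.5 × 510 = 3315 mol/s; O₂ fed = 3315 × 2.154 = 7141 mol/s.
N₂ fed = 7141 × 79/21 = 26860 mol/s.
Fuel reacted = 0.937 × 510 → ξ = 477.9 mol/s.
Outlet (n = n₀ + ν ξ):
  C₄H₁₀: 510 − 1(477.9) = 32.13
  O₂: 7141 − 6.5(477.9) = 4034
  N₂: 26860 (inert)
  CO₂: 0 + 4(477.9) = 1911
  H₂O: 0 + 5(477.9) = 2389
Total out = 32.13 + 4034 + 26860 + 1911 + 2389 = 35230 mol/s.

35200 mol/s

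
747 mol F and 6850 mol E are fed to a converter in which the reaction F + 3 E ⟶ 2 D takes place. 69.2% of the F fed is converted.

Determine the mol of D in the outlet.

F reacted = 0.692 × 747 = 516.9 mol; ν_F = −1, so ξ = 516.9/1 = 516.9 mol.
Outlet amounts (n = n₀ + ν ξ):
  F: 747 − 1(516.9) = 230.1
  E: 6850 − 3(516.9) = 5299
  D: 0 + 2(516.9) = 1034

1030 mol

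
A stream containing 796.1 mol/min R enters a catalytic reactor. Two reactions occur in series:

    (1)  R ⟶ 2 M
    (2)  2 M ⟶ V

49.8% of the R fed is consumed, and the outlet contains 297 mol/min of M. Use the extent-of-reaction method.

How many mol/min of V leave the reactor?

Conversion of R: R consumed = 1ξ₁ = 0.498 × 796.1 → ξ₁ = 396.5 mol/min.
M balance: n_M = 0 + 2ξ₁ − 2ξ₂ = 297 → ξ₂ = (2·396.5 − 297)/2 = 248 mol/min.
Outlet amounts (n = n₀ + Σ ν·ξ):
  R: 796.1 − 1(396.5) = 399.6
  M: 0 + 2(396.5) − 2(248) = 297
  V: 0 + 1(248) = 248

248 mol/min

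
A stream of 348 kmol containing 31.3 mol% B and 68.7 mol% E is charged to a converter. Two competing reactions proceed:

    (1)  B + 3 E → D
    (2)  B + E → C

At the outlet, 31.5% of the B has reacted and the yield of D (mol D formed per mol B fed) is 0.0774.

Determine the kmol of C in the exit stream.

Yield of D: 1ξ₁ / 108.9 = 0.0774 → ξ₁ = 8.431 kmol.
Conversion of B: 1ξ₁ + 1ξ₂ = 0.315 × 108.9 = 34.31 → ξ₂ = 25.88 kmol.
Outlet amounts (n = n₀ + Σ ν·ξ):
  B: 108.9 − 1(8.431) − 1(25.88) = 74.61
  E: 239.1 − 3(8.431) − 1(25.88) = 187.9
  D: 0 + 1(8.431) = 8.431
  C: 0 + 1(25.88) = 25.88

25.9 kmol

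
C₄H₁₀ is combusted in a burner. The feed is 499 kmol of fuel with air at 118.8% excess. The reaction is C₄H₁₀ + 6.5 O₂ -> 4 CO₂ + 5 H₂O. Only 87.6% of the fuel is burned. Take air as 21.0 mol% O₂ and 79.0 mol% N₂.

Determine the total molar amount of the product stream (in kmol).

34900 kmol

Stoichiometric O₂ = 6.5 × 499 = 3244 kmol; O₂ fed = 3244 × 2.188 = 7097 kmol.
N₂ fed = 7097 × 79/21 = 26700 kmol.
Fuel reacted = 0.876 × 499 → ξ = 437.1 kmol.
Outlet (n = n₀ + ν ξ):
  C₄H₁₀: 499 − 1(437.1) = 61.88
  O₂: 7097 − 6.5(437.1) = 4255
  N₂: 26700 (inert)
  CO₂: 0 + 4(437.1) = 1748
  H₂O: 0 + 5(437.1) = 2186
Total out = 61.88 + 4255 + 26700 + 1748 + 2186 = 34950 kmol.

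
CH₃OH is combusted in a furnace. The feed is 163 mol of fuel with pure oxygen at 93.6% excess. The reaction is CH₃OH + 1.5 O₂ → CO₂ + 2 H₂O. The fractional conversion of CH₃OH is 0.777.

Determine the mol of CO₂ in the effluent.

Stoichiometric O₂ = 1.5 × 163 = 244.5 mol; O₂ fed = 244.5 × 1.936 = 473.4 mol.
Fuel reacted = 0.777 × 163 → ξ = 126.7 mol.
Outlet (n = n₀ + ν ξ):
  CH₃OH: 163 − 1(126.7) = 36.35
  O₂: 473.4 − 1.5(126.7) = 283.4
  CO₂: 0 + 1(126.7) = 126.7
  H₂O: 0 + 2(126.7) = 253.3

127 mol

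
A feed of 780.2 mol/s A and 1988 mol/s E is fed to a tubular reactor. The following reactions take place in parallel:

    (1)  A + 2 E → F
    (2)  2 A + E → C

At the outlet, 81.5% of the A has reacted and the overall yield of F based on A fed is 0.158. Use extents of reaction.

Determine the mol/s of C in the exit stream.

256 mol/s

Yield of F: 1ξ₁ / 780.2 = 0.158 → ξ₁ = 123.3 mol/s.
Conversion of A: 1ξ₁ + 2ξ₂ = 0.815 × 780.2 = 635.9 → ξ₂ = 256.3 mol/s.
Outlet amounts (n = n₀ + Σ ν·ξ):
  A: 780.2 − 1(123.3) − 2(256.3) = 144.3
  E: 1988 − 2(123.3) − 1(256.3) = 1485
  F: 0 + 1(123.3) = 123.3
  C: 0 + 1(256.3) = 256.3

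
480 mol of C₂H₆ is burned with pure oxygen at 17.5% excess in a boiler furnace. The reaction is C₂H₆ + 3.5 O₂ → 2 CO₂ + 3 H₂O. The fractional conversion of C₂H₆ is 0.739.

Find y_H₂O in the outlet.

Stoichiometric O₂ = 3.5 × 480 = 1680 mol; O₂ fed = 1680 × 1.175 = 1974 mol.
Fuel reacted = 0.739 × 480 → ξ = 354.7 mol.
Outlet (n = n₀ + ν ξ):
  C₂H₆: 480 − 1(354.7) = 125.3
  O₂: 1974 − 3.5(354.7) = 732.5
  CO₂: 0 + 2(354.7) = 709.4
  H₂O: 0 + 3(354.7) = 1064
Total out = 2631 mol; y_H₂O = 1064 / 2631 = 0.4044.

0.404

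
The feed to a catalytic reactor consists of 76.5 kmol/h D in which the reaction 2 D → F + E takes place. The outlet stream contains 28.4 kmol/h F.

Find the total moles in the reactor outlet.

For F: n = n₀ + 1ξ → 28.4 = 0 + 1ξ, giving ξ = 28.4 kmol/h.
Outlet amounts (n = n₀ + ν ξ):
  D: 76.5 − 2(28.4) = 19.7
  F: 0 + 1(28.4) = 28.4
  E: 0 + 1(28.4) = 28.4
Total out = 19.7 + 28.4 + 28.4 = 76.5 kmol/h.

76.5 kmol/h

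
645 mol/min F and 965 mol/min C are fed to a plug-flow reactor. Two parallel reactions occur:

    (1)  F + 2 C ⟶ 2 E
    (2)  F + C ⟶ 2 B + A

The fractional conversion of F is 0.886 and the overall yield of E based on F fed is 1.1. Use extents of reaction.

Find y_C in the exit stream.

0.0263

Yield of E: 2ξ₁ / 645 = 1.1 → ξ₁ = 354.8 mol/min.
Conversion of F: 1ξ₁ + 1ξ₂ = 0.886 × 645 = 571.5 → ξ₂ = 216.7 mol/min.
Outlet amounts (n = n₀ + Σ ν·ξ):
  F: 645 − 1(354.8) − 1(216.7) = 73.53
  C: 965 − 2(354.8) − 1(216.7) = 38.78
  E: 0 + 2(354.8) = 709.5
  B: 0 + 2(216.7) = 433.4
  A: 0 + 1(216.7) = 216.7
Total out = 1472 mol/min; y_C = 38.78 / 1472 = 0.02635.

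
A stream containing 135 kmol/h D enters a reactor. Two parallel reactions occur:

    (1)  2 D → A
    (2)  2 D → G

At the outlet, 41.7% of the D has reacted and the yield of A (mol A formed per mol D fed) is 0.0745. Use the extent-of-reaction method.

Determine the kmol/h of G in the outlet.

18.1 kmol/h

Yield of A: 1ξ₁ / 135 = 0.0745 → ξ₁ = 10.06 kmol/h.
Conversion of D: 2ξ₁ + 2ξ₂ = 0.417 × 135 = 56.29 → ξ₂ = 18.09 kmol/h.
Outlet amounts (n = n₀ + Σ ν·ξ):
  D: 135 − 2(10.06) − 2(18.09) = 78.71
  A: 0 + 1(10.06) = 10.06
  G: 0 + 1(18.09) = 18.09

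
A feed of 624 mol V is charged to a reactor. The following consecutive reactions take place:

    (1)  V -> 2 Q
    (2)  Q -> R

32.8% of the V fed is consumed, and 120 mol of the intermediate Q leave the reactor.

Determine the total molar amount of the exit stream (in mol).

829 mol

Conversion of V: V consumed = 1ξ₁ = 0.328 × 624 → ξ₁ = 204.7 mol.
Q balance: n_Q = 0 + 2ξ₁ − 1ξ₂ = 120 → ξ₂ = (2·204.7 − 120)/1 = 289.3 mol.
Outlet amounts (n = n₀ + Σ ν·ξ):
  V: 624 − 1(204.7) = 419.3
  Q: 0 + 2(204.7) − 1(289.3) = 120
  R: 0 + 1(289.3) = 289.3
Total out = 419.3 + 120 + 289.3 = 828.7 mol.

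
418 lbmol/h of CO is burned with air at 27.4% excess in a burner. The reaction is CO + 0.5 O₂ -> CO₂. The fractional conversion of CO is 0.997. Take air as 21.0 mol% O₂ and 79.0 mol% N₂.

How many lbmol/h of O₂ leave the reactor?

57.9 lbmol/h

Stoichiometric O₂ = 0.5 × 418 = 209 lbmol/h; O₂ fed = 209 × 1.274 = 266.3 lbmol/h.
N₂ fed = 266.3 × 79/21 = 1002 lbmol/h.
Fuel reacted = 0.997 × 418 → ξ = 416.7 lbmol/h.
Outlet (n = n₀ + ν ξ):
  CO: 418 − 1(416.7) = 1.254
  O₂: 266.3 − 0.5(416.7) = 57.89
  N₂: 1002 (inert)
  CO₂: 0 + 1(416.7) = 416.7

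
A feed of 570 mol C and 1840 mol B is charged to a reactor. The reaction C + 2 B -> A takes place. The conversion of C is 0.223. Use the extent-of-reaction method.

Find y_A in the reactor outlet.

C reacted = 0.223 × 570 = 127.1 mol; ν_C = −1, so ξ = 127.1/1 = 127.1 mol.
Outlet amounts (n = n₀ + ν ξ):
  C: 570 − 1(127.1) = 442.9
  B: 1840 − 2(127.1) = 1586
  A: 0 + 1(127.1) = 127.1
Total out = 2156 mol; y_A = 127.1 / 2156 = 0.05896.

0.059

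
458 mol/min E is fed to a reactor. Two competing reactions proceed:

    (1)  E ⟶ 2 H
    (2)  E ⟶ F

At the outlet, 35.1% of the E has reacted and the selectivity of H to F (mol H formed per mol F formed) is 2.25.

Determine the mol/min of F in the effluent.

Conversion of E: E consumed = 0.351 × 458 = 160.8 mol/min = 1ξ₁ + 1ξ₂.
Selectivity: 2ξ₁ / (1ξ₂) = 2.25 → ξ₁ = 1.125 ξ₂.
Substitute: (1·1.125 + 1) ξ₂ = 160.8 → ξ₂ = 75.65 mol/min, ξ₁ = 85.11 mol/min.
Outlet amounts (n = n₀ + Σ ν·ξ):
  E: 458 − 1(85.11) − 1(75.65) = 297.2
  H: 0 + 2(85.11) = 170.2
  F: 0 + 1(75.65) = 75.65

75.7 mol/min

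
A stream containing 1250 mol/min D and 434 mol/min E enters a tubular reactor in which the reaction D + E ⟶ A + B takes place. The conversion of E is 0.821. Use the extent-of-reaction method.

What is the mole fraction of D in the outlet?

E reacted = 0.821 × 434 = 356.3 mol/min; ν_E = −1, so ξ = 356.3/1 = 356.3 mol/min.
Outlet amounts (n = n₀ + ν ξ):
  D: 1250 − 1(356.3) = 893.7
  E: 434 − 1(356.3) = 77.69
  A: 0 + 1(356.3) = 356.3
  B: 0 + 1(356.3) = 356.3
Total out = 1684 mol/min; y_D = 893.7 / 1684 = 0.5307.

0.531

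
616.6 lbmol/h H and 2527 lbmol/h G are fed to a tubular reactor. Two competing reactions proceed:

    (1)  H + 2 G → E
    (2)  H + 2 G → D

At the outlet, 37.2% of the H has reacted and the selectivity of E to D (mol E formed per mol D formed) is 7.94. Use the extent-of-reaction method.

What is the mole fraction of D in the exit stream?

0.00956

Conversion of H: H consumed = 0.372 × 616.6 = 229.4 lbmol/h = 1ξ₁ + 1ξ₂.
Selectivity: 1ξ₁ / (1ξ₂) = 7.94 → ξ₁ = 7.94 ξ₂.
Substitute: (1·7.94 + 1) ξ₂ = 229.4 → ξ₂ = 25.66 lbmol/h, ξ₁ = 203.7 lbmol/h.
Outlet amounts (n = n₀ + Σ ν·ξ):
  H: 616.6 − 1(203.7) − 1(25.66) = 387.2
  G: 2527 − 2(203.7) − 2(25.66) = 2068
  E: 0 + 1(203.7) = 203.7
  D: 0 + 1(25.66) = 25.66
Total out = 2685 lbmol/h; y_D = 25.66 / 2685 = 0.009556.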